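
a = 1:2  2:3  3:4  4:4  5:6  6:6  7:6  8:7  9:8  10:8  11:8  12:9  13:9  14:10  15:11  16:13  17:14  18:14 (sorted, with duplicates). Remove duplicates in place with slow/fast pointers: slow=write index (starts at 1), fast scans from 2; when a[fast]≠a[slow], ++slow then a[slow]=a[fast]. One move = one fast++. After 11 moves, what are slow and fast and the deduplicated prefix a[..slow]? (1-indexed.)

(s=1,f=2) a[fast]=3≠a[slow]=2 write a[2]=3 → slow++,fast++
(s=2,f=3) a[fast]=4≠a[slow]=3 write a[3]=4 → slow++,fast++
(s=3,f=4) a[fast]=4=a[slow] dup → fast++
(s=3,f=5) a[fast]=6≠a[slow]=4 write a[4]=6 → slow++,fast++
(s=4,f=6) a[fast]=6=a[slow] dup → fast++
(s=4,f=7) a[fast]=6=a[slow] dup → fast++
(s=4,f=8) a[fast]=7≠a[slow]=6 write a[5]=7 → slow++,fast++
(s=5,f=9) a[fast]=8≠a[slow]=7 write a[6]=8 → slow++,fast++
(s=6,f=10) a[fast]=8=a[slow] dup → fast++
(s=6,f=11) a[fast]=8=a[slow] dup → fast++
(s=6,f=12) a[fast]=9≠a[slow]=8 write a[7]=9 → slow++,fast++

slow=7, fast=13, prefix=[2, 3, 4, 6, 7, 8, 9]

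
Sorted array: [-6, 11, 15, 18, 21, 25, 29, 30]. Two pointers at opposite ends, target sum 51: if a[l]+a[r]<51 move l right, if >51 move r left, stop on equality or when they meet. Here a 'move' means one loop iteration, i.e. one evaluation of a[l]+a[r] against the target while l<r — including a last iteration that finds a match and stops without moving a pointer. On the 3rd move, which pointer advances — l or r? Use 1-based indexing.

l

[1,8] -6+30=24 <51 → l++
[2,8] 11+30=41 <51 → l++
[3,8] 15+30=45 <51 → l++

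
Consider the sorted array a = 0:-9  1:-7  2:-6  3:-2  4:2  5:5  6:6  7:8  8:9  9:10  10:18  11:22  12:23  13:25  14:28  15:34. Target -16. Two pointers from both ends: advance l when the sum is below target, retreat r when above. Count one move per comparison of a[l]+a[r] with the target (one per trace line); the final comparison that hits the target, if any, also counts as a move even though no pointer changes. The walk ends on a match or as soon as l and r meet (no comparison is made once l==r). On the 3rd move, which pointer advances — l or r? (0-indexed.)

[0,15] -9+34=25 >-16 → r--
[0,14] -9+28=19 >-16 → r--
[0,13] -9+25=16 >-16 → r--

r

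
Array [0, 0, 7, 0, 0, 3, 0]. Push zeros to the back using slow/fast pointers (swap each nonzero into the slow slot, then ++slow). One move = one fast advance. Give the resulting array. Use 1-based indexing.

(s=1,f=1) a[fast]=0 → fast++
(s=1,f=2) a[fast]=0 → fast++
(s=1,f=3) a[fast]=7≠0 swap→a[1]=7 → slow++,fast++
(s=2,f=4) a[fast]=0 → fast++
(s=2,f=5) a[fast]=0 → fast++
(s=2,f=6) a[fast]=3≠0 swap→a[2]=3 → slow++,fast++
(s=3,f=7) a[fast]=0 → fast++

[7, 3, 0, 0, 0, 0, 0]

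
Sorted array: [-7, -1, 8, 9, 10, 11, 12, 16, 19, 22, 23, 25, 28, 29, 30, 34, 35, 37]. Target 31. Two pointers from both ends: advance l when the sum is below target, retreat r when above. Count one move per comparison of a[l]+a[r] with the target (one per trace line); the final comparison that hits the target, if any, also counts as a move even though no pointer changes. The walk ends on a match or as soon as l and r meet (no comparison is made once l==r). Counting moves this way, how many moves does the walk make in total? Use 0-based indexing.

[0,17] -7+37=30 <31 → l++
[1,17] -1+37=36 >31 → r--
[1,16] -1+35=34 >31 → r--
[1,15] -1+34=33 >31 → r--
[1,14] -1+30=29 <31 → l++
[2,14] 8+30=38 >31 → r--
[2,13] 8+29=37 >31 → r--
[2,12] 8+28=36 >31 → r--
[2,11] 8+25=33 >31 → r--
[2,10] 8+23=31 → found

10 moves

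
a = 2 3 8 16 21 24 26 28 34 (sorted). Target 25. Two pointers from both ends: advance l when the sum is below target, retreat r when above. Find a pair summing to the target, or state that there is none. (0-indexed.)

[0,8] 2+34=36 >25 → r--
[0,7] 2+28=30 >25 → r--
[0,6] 2+26=28 >25 → r--
[0,5] 2+24=26 >25 → r--
[0,4] 2+21=23 <25 → l++
[1,4] 3+21=24 <25 → l++
[2,4] 8+21=29 >25 → r--
[2,3] 8+16=24 <25 → l++

no pair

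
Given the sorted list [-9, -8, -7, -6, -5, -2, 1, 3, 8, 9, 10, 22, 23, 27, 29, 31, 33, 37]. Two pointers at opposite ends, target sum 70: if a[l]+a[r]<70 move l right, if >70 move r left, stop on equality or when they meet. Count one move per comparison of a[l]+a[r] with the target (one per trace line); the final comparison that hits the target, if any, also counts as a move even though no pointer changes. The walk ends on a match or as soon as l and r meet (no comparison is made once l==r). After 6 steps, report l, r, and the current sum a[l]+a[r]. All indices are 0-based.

[0,17] -9+37=28 <70 → l++
[1,17] -8+37=29 <70 → l++
[2,17] -7+37=30 <70 → l++
[3,17] -6+37=31 <70 → l++
[4,17] -5+37=32 <70 → l++
[5,17] -2+37=35 <70 → l++

l=6, r=17, sum=38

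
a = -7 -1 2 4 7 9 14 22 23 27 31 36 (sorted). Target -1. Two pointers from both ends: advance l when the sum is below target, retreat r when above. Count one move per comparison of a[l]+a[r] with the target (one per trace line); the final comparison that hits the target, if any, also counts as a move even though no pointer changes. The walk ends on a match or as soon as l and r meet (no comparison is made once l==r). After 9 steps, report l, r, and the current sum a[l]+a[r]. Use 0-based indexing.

l=0 r=11: -7+36=29 >-1, r--
l=0 r=10: -7+31=24 >-1, r--
l=0 r=9: -7+27=20 >-1, r--
l=0 r=8: -7+23=16 >-1, r--
l=0 r=7: -7+22=15 >-1, r--
l=0 r=6: -7+14=7 >-1, r--
l=0 r=5: -7+9=2 >-1, r--
l=0 r=4: -7+7=0 >-1, r--
l=0 r=3: -7+4=-3 <-1, l++

l=1, r=3, sum=3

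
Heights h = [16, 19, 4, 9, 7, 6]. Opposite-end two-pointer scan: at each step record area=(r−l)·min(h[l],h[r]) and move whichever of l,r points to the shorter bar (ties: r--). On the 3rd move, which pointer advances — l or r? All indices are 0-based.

r

l=0 r=5: min(16,6)*5=30 best=30 *, r--
l=0 r=4: min(16,7)*4=28 best=30, r--
l=0 r=3: min(16,9)*3=27 best=30, r--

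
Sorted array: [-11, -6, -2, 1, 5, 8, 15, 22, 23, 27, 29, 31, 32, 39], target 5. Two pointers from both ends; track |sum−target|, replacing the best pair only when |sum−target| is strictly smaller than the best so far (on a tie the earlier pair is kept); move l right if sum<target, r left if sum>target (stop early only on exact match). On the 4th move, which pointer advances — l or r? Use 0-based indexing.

[0,13] -11+39=28 d=23 * → r--
[0,12] -11+32=21 d=16 * → r--
[0,11] -11+31=20 d=15 * → r--
[0,10] -11+29=18 d=13 * → r--

r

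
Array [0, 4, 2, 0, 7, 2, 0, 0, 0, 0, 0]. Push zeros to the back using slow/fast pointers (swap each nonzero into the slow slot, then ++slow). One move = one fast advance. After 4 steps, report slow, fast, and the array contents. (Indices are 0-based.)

(s=0,f=0) a[fast]=0 → fast++
(s=0,f=1) a[fast]=4≠0 swap→a[0]=4 → slow++,fast++
(s=1,f=2) a[fast]=2≠0 swap→a[1]=2 → slow++,fast++
(s=2,f=3) a[fast]=0 → fast++

slow=2, fast=4, a=[4, 2, 0, 0, 7, 2, 0, 0, 0, 0, 0]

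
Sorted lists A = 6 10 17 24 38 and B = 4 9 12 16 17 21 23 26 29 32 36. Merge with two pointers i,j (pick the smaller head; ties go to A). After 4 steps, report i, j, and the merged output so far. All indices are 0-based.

[i=0,j=0] A[i]=6>B[j]=4 take 4 → j++
[i=0,j=1] A[i]=6<=B[j]=9 take 6 → i++
[i=1,j=1] A[i]=10>B[j]=9 take 9 → j++
[i=1,j=2] A[i]=10<=B[j]=12 take 10 → i++

i=2, j=2, merged so far=[4, 6, 9, 10]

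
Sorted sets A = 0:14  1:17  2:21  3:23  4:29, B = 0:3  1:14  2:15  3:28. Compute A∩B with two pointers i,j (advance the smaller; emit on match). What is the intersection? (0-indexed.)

i=0 j=0: 14>3, j++
i=0 j=1: 14==14 emit, i++,j++
i=1 j=2: 17>15, j++
i=1 j=3: 17<28, i++
i=2 j=3: 21<28, i++
i=3 j=3: 23<28, i++
i=4 j=3: 29>28, j++

intersection = [14]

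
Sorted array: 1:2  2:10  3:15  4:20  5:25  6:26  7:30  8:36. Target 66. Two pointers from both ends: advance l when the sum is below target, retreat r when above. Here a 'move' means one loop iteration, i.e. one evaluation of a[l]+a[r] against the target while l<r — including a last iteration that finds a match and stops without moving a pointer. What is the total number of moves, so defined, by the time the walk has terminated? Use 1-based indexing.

7 moves

l=1 r=8: 2+36=38 <66, l++
l=2 r=8: 10+36=46 <66, l++
l=3 r=8: 15+36=51 <66, l++
l=4 r=8: 20+36=56 <66, l++
l=5 r=8: 25+36=61 <66, l++
l=6 r=8: 26+36=62 <66, l++
l=7 r=8: 30+36=66, found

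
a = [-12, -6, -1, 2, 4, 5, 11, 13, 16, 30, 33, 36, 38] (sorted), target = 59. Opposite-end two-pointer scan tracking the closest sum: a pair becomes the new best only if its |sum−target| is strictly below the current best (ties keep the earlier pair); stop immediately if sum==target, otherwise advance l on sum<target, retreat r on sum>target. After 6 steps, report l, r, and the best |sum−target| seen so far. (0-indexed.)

l=6, r=12, best |Δ|=16

[0,12] -12+38=26 d=33 * → l++
[1,12] -6+38=32 d=27 * → l++
[2,12] -1+38=37 d=22 * → l++
[3,12] 2+38=40 d=19 * → l++
[4,12] 4+38=42 d=17 * → l++
[5,12] 5+38=43 d=16 * → l++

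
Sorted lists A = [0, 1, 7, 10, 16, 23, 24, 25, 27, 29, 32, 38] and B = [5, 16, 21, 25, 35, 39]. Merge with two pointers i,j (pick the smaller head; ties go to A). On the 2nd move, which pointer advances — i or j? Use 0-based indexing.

i

i=0 j=0: A[i]=0<=B[j]=5 take 0, i++
i=1 j=0: A[i]=1<=B[j]=5 take 1, i++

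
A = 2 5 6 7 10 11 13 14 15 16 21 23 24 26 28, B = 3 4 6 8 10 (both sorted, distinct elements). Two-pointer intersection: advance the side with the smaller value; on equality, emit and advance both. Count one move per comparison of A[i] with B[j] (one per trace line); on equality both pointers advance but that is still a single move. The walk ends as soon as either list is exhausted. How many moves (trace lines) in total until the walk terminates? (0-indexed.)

[i=0,j=0] 2<3 → i++
[i=1,j=0] 5>3 → j++
[i=1,j=1] 5>4 → j++
[i=1,j=2] 5<6 → i++
[i=2,j=2] 6==6 emit → i++,j++
[i=3,j=3] 7<8 → i++
[i=4,j=3] 10>8 → j++
[i=4,j=4] 10==10 emit → i++,j++

8 moves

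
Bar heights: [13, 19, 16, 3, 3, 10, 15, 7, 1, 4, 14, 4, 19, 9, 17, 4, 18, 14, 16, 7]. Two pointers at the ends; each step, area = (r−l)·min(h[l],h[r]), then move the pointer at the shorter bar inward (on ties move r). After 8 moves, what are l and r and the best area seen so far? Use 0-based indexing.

l=0 r=19: min(13,7)*19=133 best=133 *, r--
l=0 r=18: min(13,16)*18=234 best=234 *, l++
l=1 r=18: min(19,16)*17=272 best=272 *, r--
l=1 r=17: min(19,14)*16=224 best=272, r--
l=1 r=16: min(19,18)*15=270 best=272, r--
l=1 r=15: min(19,4)*14=56 best=272, r--
l=1 r=14: min(19,17)*13=221 best=272, r--
l=1 r=13: min(19,9)*12=108 best=272, r--

l=1, r=12, best area=272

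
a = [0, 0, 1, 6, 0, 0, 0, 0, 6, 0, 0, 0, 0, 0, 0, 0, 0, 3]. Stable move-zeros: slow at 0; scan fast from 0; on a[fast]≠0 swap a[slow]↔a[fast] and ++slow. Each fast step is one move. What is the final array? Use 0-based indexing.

(s=0,f=0) a[fast]=0 → fast++
(s=0,f=1) a[fast]=0 → fast++
(s=0,f=2) a[fast]=1≠0 swap→a[0]=1 → slow++,fast++
(s=1,f=3) a[fast]=6≠0 swap→a[1]=6 → slow++,fast++
(s=2,f=4) a[fast]=0 → fast++
(s=2,f=5) a[fast]=0 → fast++
(s=2,f=6) a[fast]=0 → fast++
(s=2,f=7) a[fast]=0 → fast++
(s=2,f=8) a[fast]=6≠0 swap→a[2]=6 → slow++,fast++
(s=3,f=9) a[fast]=0 → fast++
(s=3,f=10) a[fast]=0 → fast++
(s=3,f=11) a[fast]=0 → fast++
(s=3,f=12) a[fast]=0 → fast++
(s=3,f=13) a[fast]=0 → fast++
(s=3,f=14) a[fast]=0 → fast++
(s=3,f=15) a[fast]=0 → fast++
(s=3,f=16) a[fast]=0 → fast++
(s=3,f=17) a[fast]=3≠0 swap→a[3]=3 → slow++,fast++

[1, 6, 6, 3, 0, 0, 0, 0, 0, 0, 0, 0, 0, 0, 0, 0, 0, 0]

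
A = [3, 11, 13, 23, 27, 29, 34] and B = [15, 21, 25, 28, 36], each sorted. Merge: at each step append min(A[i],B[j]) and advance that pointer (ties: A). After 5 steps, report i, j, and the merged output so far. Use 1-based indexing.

i=4, j=3, merged so far=[3, 11, 13, 15, 21]

[i=1,j=1] A[i]=3<=B[j]=15 take 3 → i++
[i=2,j=1] A[i]=11<=B[j]=15 take 11 → i++
[i=3,j=1] A[i]=13<=B[j]=15 take 13 → i++
[i=4,j=1] A[i]=23>B[j]=15 take 15 → j++
[i=4,j=2] A[i]=23>B[j]=21 take 21 → j++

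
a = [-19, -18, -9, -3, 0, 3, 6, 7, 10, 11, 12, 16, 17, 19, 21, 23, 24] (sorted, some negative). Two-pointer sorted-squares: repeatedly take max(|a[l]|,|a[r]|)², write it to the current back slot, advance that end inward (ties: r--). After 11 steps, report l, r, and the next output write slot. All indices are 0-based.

l=2, r=7, next write slot=5

[0,16] |-19|<=|24| out[16]=576 → r--
[0,15] |-19|<=|23| out[15]=529 → r--
[0,14] |-19|<=|21| out[14]=441 → r--
[0,13] |-19|<=|19| out[13]=361 → r--
[0,12] |-19|>|17| out[12]=361 → l++
[1,12] |-18|>|17| out[11]=324 → l++
[2,12] |-9|<=|17| out[10]=289 → r--
[2,11] |-9|<=|16| out[9]=256 → r--
[2,10] |-9|<=|12| out[8]=144 → r--
[2,9] |-9|<=|11| out[7]=121 → r--
[2,8] |-9|<=|10| out[6]=100 → r--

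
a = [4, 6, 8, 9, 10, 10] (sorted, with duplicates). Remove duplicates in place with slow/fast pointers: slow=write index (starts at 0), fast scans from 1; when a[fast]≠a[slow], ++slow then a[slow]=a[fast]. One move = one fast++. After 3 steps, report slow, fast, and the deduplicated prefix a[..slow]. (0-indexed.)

slow=3, fast=4, prefix=[4, 6, 8, 9]

(s=0,f=1) a[fast]=6≠a[slow]=4 write a[1]=6 → slow++,fast++
(s=1,f=2) a[fast]=8≠a[slow]=6 write a[2]=8 → slow++,fast++
(s=2,f=3) a[fast]=9≠a[slow]=8 write a[3]=9 → slow++,fast++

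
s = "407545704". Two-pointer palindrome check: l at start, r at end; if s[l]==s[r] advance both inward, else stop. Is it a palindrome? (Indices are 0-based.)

[0,8] '4'=='4' → l++,r--
[1,7] '0'=='0' → l++,r--
[2,6] '7'=='7' → l++,r--
[3,5] '5'=='5' → l++,r--

palindrome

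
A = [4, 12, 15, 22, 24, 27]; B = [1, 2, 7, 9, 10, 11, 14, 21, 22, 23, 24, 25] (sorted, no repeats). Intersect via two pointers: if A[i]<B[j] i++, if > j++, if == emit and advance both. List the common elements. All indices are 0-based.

intersection = [22, 24]

i=0 j=0: 4>1, j++
i=0 j=1: 4>2, j++
i=0 j=2: 4<7, i++
i=1 j=2: 12>7, j++
i=1 j=3: 12>9, j++
i=1 j=4: 12>10, j++
i=1 j=5: 12>11, j++
i=1 j=6: 12<14, i++
i=2 j=6: 15>14, j++
i=2 j=7: 15<21, i++
i=3 j=7: 22>21, j++
i=3 j=8: 22==22 emit, i++,j++
i=4 j=9: 24>23, j++
i=4 j=10: 24==24 emit, i++,j++
i=5 j=11: 27>25, j++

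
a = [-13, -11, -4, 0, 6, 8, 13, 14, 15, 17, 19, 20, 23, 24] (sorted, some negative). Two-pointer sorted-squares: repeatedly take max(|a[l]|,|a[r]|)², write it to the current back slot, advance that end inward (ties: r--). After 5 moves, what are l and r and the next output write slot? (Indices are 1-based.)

l=1, r=9, next write slot=9

l=1 r=14: |-13|<=|24| out[14]=576, r--
l=1 r=13: |-13|<=|23| out[13]=529, r--
l=1 r=12: |-13|<=|20| out[12]=400, r--
l=1 r=11: |-13|<=|19| out[11]=361, r--
l=1 r=10: |-13|<=|17| out[10]=289, r--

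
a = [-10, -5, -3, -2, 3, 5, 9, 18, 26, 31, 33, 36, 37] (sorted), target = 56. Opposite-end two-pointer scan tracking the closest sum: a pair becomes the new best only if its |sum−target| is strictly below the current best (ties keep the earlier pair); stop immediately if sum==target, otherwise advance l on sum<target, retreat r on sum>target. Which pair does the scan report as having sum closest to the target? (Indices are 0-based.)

[0,12] -10+37=27 d=29 * → l++
[1,12] -5+37=32 d=24 * → l++
[2,12] -3+37=34 d=22 * → l++
[3,12] -2+37=35 d=21 * → l++
[4,12] 3+37=40 d=16 * → l++
[5,12] 5+37=42 d=14 * → l++
[6,12] 9+37=46 d=10 * → l++
[7,12] 18+37=55 d=1 * → l++
[8,12] 26+37=63 d=7 → r--
[8,11] 26+36=62 d=6 → r--
[8,10] 26+33=59 d=3 → r--
[8,9] 26+31=57 d=1 → r--

pair (18, 37) with sum 55 (|Δ|=1)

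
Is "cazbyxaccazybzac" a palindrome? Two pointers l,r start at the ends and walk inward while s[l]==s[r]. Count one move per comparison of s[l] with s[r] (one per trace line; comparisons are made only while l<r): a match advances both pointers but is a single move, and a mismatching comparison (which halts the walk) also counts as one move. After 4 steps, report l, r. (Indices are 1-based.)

l=1 r=16: 'c'=='c', l++,r--
l=2 r=15: 'a'=='a', l++,r--
l=3 r=14: 'z'=='z', l++,r--
l=4 r=13: 'b'=='b', l++,r--

l=5, r=12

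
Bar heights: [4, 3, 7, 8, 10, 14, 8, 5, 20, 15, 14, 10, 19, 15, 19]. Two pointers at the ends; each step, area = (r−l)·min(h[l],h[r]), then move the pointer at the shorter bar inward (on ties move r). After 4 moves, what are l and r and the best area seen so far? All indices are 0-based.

l=4, r=14, best area=88

[0,14] min(4,19)*14=56 best=56 * → l++
[1,14] min(3,19)*13=39 best=56 → l++
[2,14] min(7,19)*12=84 best=84 * → l++
[3,14] min(8,19)*11=88 best=88 * → l++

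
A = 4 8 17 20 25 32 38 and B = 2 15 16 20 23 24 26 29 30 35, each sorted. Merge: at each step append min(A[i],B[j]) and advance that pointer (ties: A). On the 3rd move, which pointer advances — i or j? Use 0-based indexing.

i

[i=0,j=0] A[i]=4>B[j]=2 take 2 → j++
[i=0,j=1] A[i]=4<=B[j]=15 take 4 → i++
[i=1,j=1] A[i]=8<=B[j]=15 take 8 → i++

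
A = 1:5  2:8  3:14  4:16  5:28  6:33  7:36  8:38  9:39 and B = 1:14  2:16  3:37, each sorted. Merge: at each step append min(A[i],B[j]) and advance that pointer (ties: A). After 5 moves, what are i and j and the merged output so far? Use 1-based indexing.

[i=1,j=1] A[i]=5<=B[j]=14 take 5 → i++
[i=2,j=1] A[i]=8<=B[j]=14 take 8 → i++
[i=3,j=1] A[i]=14<=B[j]=14 take 14 → i++
[i=4,j=1] A[i]=16>B[j]=14 take 14 → j++
[i=4,j=2] A[i]=16<=B[j]=16 take 16 → i++

i=5, j=2, merged so far=[5, 8, 14, 14, 16]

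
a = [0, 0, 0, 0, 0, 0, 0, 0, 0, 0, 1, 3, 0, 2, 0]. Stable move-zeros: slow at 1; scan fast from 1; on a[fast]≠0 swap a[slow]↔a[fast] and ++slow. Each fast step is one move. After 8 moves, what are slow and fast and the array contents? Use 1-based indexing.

slow=1 fast=1: a[fast]=0, fast++
slow=1 fast=2: a[fast]=0, fast++
slow=1 fast=3: a[fast]=0, fast++
slow=1 fast=4: a[fast]=0, fast++
slow=1 fast=5: a[fast]=0, fast++
slow=1 fast=6: a[fast]=0, fast++
slow=1 fast=7: a[fast]=0, fast++
slow=1 fast=8: a[fast]=0, fast++

slow=1, fast=9, a=[0, 0, 0, 0, 0, 0, 0, 0, 0, 0, 1, 3, 0, 2, 0]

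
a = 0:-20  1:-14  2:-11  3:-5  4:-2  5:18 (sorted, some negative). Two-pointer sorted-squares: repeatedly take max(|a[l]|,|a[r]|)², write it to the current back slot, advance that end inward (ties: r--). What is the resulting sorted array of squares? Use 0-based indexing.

l=0 r=5: |-20|>|18| out[5]=400, l++
l=1 r=5: |-14|<=|18| out[4]=324, r--
l=1 r=4: |-14|>|-2| out[3]=196, l++
l=2 r=4: |-11|>|-2| out[2]=121, l++
l=3 r=4: |-5|>|-2| out[1]=25, l++
l=4 r=4: |-2|<=|-2| out[0]=4, r--

[4, 25, 121, 196, 324, 400]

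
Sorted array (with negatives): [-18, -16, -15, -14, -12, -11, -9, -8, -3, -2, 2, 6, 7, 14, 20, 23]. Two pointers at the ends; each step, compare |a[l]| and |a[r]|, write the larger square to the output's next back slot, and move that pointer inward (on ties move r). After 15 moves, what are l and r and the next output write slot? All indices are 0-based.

l=0 r=15: |-18|<=|23| out[15]=529, r--
l=0 r=14: |-18|<=|20| out[14]=400, r--
l=0 r=13: |-18|>|14| out[13]=324, l++
l=1 r=13: |-16|>|14| out[12]=256, l++
l=2 r=13: |-15|>|14| out[11]=225, l++
l=3 r=13: |-14|<=|14| out[10]=196, r--
l=3 r=12: |-14|>|7| out[9]=196, l++
l=4 r=12: |-12|>|7| out[8]=144, l++
l=5 r=12: |-11|>|7| out[7]=121, l++
l=6 r=12: |-9|>|7| out[6]=81, l++
l=7 r=12: |-8|>|7| out[5]=64, l++
l=8 r=12: |-3|<=|7| out[4]=49, r--
l=8 r=11: |-3|<=|6| out[3]=36, r--
l=8 r=10: |-3|>|2| out[2]=9, l++
l=9 r=10: |-2|<=|2| out[1]=4, r--

l=9, r=9, next write slot=0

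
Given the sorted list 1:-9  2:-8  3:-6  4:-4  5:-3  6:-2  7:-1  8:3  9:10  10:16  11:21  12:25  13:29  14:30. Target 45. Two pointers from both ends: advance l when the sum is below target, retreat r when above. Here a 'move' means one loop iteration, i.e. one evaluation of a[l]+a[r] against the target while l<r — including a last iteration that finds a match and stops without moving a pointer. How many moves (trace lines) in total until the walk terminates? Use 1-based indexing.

11 moves

l=1 r=14: -9+30=21 <45, l++
l=2 r=14: -8+30=22 <45, l++
l=3 r=14: -6+30=24 <45, l++
l=4 r=14: -4+30=26 <45, l++
l=5 r=14: -3+30=27 <45, l++
l=6 r=14: -2+30=28 <45, l++
l=7 r=14: -1+30=29 <45, l++
l=8 r=14: 3+30=33 <45, l++
l=9 r=14: 10+30=40 <45, l++
l=10 r=14: 16+30=46 >45, r--
l=10 r=13: 16+29=45, found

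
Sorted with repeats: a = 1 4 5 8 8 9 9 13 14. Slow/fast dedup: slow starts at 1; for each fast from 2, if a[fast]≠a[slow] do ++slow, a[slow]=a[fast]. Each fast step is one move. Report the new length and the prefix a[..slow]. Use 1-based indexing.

length 7; prefix = [1, 4, 5, 8, 9, 13, 14]

(s=1,f=2) a[fast]=4≠a[slow]=1 write a[2]=4 → slow++,fast++
(s=2,f=3) a[fast]=5≠a[slow]=4 write a[3]=5 → slow++,fast++
(s=3,f=4) a[fast]=8≠a[slow]=5 write a[4]=8 → slow++,fast++
(s=4,f=5) a[fast]=8=a[slow] dup → fast++
(s=4,f=6) a[fast]=9≠a[slow]=8 write a[5]=9 → slow++,fast++
(s=5,f=7) a[fast]=9=a[slow] dup → fast++
(s=5,f=8) a[fast]=13≠a[slow]=9 write a[6]=13 → slow++,fast++
(s=6,f=9) a[fast]=14≠a[slow]=13 write a[7]=14 → slow++,fast++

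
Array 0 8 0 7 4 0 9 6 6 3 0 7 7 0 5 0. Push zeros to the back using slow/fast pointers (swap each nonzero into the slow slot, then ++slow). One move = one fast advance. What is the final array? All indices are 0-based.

(s=0,f=0) a[fast]=0 → fast++
(s=0,f=1) a[fast]=8≠0 swap→a[0]=8 → slow++,fast++
(s=1,f=2) a[fast]=0 → fast++
(s=1,f=3) a[fast]=7≠0 swap→a[1]=7 → slow++,fast++
(s=2,f=4) a[fast]=4≠0 swap→a[2]=4 → slow++,fast++
(s=3,f=5) a[fast]=0 → fast++
(s=3,f=6) a[fast]=9≠0 swap→a[3]=9 → slow++,fast++
(s=4,f=7) a[fast]=6≠0 swap→a[4]=6 → slow++,fast++
(s=5,f=8) a[fast]=6≠0 swap→a[5]=6 → slow++,fast++
(s=6,f=9) a[fast]=3≠0 swap→a[6]=3 → slow++,fast++
(s=7,f=10) a[fast]=0 → fast++
(s=7,f=11) a[fast]=7≠0 swap→a[7]=7 → slow++,fast++
(s=8,f=12) a[fast]=7≠0 swap→a[8]=7 → slow++,fast++
(s=9,f=13) a[fast]=0 → fast++
(s=9,f=14) a[fast]=5≠0 swap→a[9]=5 → slow++,fast++
(s=10,f=15) a[fast]=0 → fast++

[8, 7, 4, 9, 6, 6, 3, 7, 7, 5, 0, 0, 0, 0, 0, 0]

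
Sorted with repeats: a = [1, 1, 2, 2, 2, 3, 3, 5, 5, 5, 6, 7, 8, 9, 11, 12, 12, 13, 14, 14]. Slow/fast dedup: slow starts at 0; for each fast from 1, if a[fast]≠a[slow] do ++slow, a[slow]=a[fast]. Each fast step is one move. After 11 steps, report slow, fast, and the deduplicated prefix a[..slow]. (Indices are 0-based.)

(s=0,f=1) a[fast]=1=a[slow] dup → fast++
(s=0,f=2) a[fast]=2≠a[slow]=1 write a[1]=2 → slow++,fast++
(s=1,f=3) a[fast]=2=a[slow] dup → fast++
(s=1,f=4) a[fast]=2=a[slow] dup → fast++
(s=1,f=5) a[fast]=3≠a[slow]=2 write a[2]=3 → slow++,fast++
(s=2,f=6) a[fast]=3=a[slow] dup → fast++
(s=2,f=7) a[fast]=5≠a[slow]=3 write a[3]=5 → slow++,fast++
(s=3,f=8) a[fast]=5=a[slow] dup → fast++
(s=3,f=9) a[fast]=5=a[slow] dup → fast++
(s=3,f=10) a[fast]=6≠a[slow]=5 write a[4]=6 → slow++,fast++
(s=4,f=11) a[fast]=7≠a[slow]=6 write a[5]=7 → slow++,fast++

slow=5, fast=12, prefix=[1, 2, 3, 5, 6, 7]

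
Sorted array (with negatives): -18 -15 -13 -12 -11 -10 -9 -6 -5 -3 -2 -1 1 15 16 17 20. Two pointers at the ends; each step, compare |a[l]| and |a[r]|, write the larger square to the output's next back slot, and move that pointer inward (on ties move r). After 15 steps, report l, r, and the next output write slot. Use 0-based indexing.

l=11, r=12, next write slot=1

l=0 r=16: |-18|<=|20| out[16]=400, r--
l=0 r=15: |-18|>|17| out[15]=324, l++
l=1 r=15: |-15|<=|17| out[14]=289, r--
l=1 r=14: |-15|<=|16| out[13]=256, r--
l=1 r=13: |-15|<=|15| out[12]=225, r--
l=1 r=12: |-15|>|1| out[11]=225, l++
l=2 r=12: |-13|>|1| out[10]=169, l++
l=3 r=12: |-12|>|1| out[9]=144, l++
l=4 r=12: |-11|>|1| out[8]=121, l++
l=5 r=12: |-10|>|1| out[7]=100, l++
l=6 r=12: |-9|>|1| out[6]=81, l++
l=7 r=12: |-6|>|1| out[5]=36, l++
l=8 r=12: |-5|>|1| out[4]=25, l++
l=9 r=12: |-3|>|1| out[3]=9, l++
l=10 r=12: |-2|>|1| out[2]=4, l++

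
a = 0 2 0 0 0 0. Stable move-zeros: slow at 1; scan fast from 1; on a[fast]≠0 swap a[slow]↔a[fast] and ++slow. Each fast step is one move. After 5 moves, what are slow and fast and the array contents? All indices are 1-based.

slow=2, fast=6, a=[2, 0, 0, 0, 0, 0]

slow=1 fast=1: a[fast]=0, fast++
slow=1 fast=2: a[fast]=2≠0 swap→a[1]=2, slow++,fast++
slow=2 fast=3: a[fast]=0, fast++
slow=2 fast=4: a[fast]=0, fast++
slow=2 fast=5: a[fast]=0, fast++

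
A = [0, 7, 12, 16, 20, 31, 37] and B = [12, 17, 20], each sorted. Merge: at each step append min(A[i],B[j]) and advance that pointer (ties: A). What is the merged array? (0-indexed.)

[0, 7, 12, 12, 16, 17, 20, 20, 31, 37]

i=0 j=0: A[i]=0<=B[j]=12 take 0, i++
i=1 j=0: A[i]=7<=B[j]=12 take 7, i++
i=2 j=0: A[i]=12<=B[j]=12 take 12, i++
i=3 j=0: A[i]=16>B[j]=12 take 12, j++
i=3 j=1: A[i]=16<=B[j]=17 take 16, i++
i=4 j=1: A[i]=20>B[j]=17 take 17, j++
i=4 j=2: A[i]=20<=B[j]=20 take 20, i++
i=5 j=2: A[i]=31>B[j]=20 take 20, j++
i=5 j=3: B done, take A[i]=31, i++
i=6 j=3: B done, take A[i]=37, i++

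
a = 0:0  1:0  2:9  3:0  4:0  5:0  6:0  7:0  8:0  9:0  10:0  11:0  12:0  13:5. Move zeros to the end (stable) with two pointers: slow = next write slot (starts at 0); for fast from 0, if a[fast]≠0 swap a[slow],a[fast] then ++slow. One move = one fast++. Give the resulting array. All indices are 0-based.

[9, 5, 0, 0, 0, 0, 0, 0, 0, 0, 0, 0, 0, 0]

slow=0 fast=0: a[fast]=0, fast++
slow=0 fast=1: a[fast]=0, fast++
slow=0 fast=2: a[fast]=9≠0 swap→a[0]=9, slow++,fast++
slow=1 fast=3: a[fast]=0, fast++
slow=1 fast=4: a[fast]=0, fast++
slow=1 fast=5: a[fast]=0, fast++
slow=1 fast=6: a[fast]=0, fast++
slow=1 fast=7: a[fast]=0, fast++
slow=1 fast=8: a[fast]=0, fast++
slow=1 fast=9: a[fast]=0, fast++
slow=1 fast=10: a[fast]=0, fast++
slow=1 fast=11: a[fast]=0, fast++
slow=1 fast=12: a[fast]=0, fast++
slow=1 fast=13: a[fast]=5≠0 swap→a[1]=5, slow++,fast++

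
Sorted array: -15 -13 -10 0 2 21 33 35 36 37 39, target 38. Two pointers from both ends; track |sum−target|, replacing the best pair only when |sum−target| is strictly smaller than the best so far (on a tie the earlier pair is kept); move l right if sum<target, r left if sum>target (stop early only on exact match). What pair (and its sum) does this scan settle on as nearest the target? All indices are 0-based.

pair (2, 36) with sum 38 (|Δ|=0)

l=0 r=10: -15+39=24 d=14 *, l++
l=1 r=10: -13+39=26 d=12 *, l++
l=2 r=10: -10+39=29 d=9 *, l++
l=3 r=10: 0+39=39 d=1 *, r--
l=3 r=9: 0+37=37 d=1, l++
l=4 r=9: 2+37=39 d=1, r--
l=4 r=8: 2+36=38 d=0 *, stop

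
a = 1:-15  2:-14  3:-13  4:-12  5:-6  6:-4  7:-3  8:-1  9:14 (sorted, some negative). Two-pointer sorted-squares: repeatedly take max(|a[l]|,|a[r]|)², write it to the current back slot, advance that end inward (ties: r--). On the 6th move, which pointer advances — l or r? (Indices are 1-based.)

l=1 r=9: |-15|>|14| out[9]=225, l++
l=2 r=9: |-14|<=|14| out[8]=196, r--
l=2 r=8: |-14|>|-1| out[7]=196, l++
l=3 r=8: |-13|>|-1| out[6]=169, l++
l=4 r=8: |-12|>|-1| out[5]=144, l++
l=5 r=8: |-6|>|-1| out[4]=36, l++

l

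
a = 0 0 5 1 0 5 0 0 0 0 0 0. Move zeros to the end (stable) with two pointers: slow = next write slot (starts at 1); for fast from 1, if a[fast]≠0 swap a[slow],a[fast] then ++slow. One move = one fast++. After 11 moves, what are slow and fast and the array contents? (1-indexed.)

slow=4, fast=12, a=[5, 1, 5, 0, 0, 0, 0, 0, 0, 0, 0, 0]

(s=1,f=1) a[fast]=0 → fast++
(s=1,f=2) a[fast]=0 → fast++
(s=1,f=3) a[fast]=5≠0 swap→a[1]=5 → slow++,fast++
(s=2,f=4) a[fast]=1≠0 swap→a[2]=1 → slow++,fast++
(s=3,f=5) a[fast]=0 → fast++
(s=3,f=6) a[fast]=5≠0 swap→a[3]=5 → slow++,fast++
(s=4,f=7) a[fast]=0 → fast++
(s=4,f=8) a[fast]=0 → fast++
(s=4,f=9) a[fast]=0 → fast++
(s=4,f=10) a[fast]=0 → fast++
(s=4,f=11) a[fast]=0 → fast++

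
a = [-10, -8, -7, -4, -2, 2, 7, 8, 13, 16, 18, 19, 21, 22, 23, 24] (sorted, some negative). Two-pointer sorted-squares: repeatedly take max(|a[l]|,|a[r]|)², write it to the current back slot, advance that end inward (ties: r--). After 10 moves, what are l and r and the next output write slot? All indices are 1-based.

[1,16] |-10|<=|24| out[16]=576 → r--
[1,15] |-10|<=|23| out[15]=529 → r--
[1,14] |-10|<=|22| out[14]=484 → r--
[1,13] |-10|<=|21| out[13]=441 → r--
[1,12] |-10|<=|19| out[12]=361 → r--
[1,11] |-10|<=|18| out[11]=324 → r--
[1,10] |-10|<=|16| out[10]=256 → r--
[1,9] |-10|<=|13| out[9]=169 → r--
[1,8] |-10|>|8| out[8]=100 → l++
[2,8] |-8|<=|8| out[7]=64 → r--

l=2, r=7, next write slot=6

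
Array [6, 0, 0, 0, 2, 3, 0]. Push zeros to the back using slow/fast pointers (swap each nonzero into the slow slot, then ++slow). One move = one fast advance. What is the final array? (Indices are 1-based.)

[6, 2, 3, 0, 0, 0, 0]

slow=1 fast=1: a[fast]=6≠0 swap→a[1]=6, slow++,fast++
slow=2 fast=2: a[fast]=0, fast++
slow=2 fast=3: a[fast]=0, fast++
slow=2 fast=4: a[fast]=0, fast++
slow=2 fast=5: a[fast]=2≠0 swap→a[2]=2, slow++,fast++
slow=3 fast=6: a[fast]=3≠0 swap→a[3]=3, slow++,fast++
slow=4 fast=7: a[fast]=0, fast++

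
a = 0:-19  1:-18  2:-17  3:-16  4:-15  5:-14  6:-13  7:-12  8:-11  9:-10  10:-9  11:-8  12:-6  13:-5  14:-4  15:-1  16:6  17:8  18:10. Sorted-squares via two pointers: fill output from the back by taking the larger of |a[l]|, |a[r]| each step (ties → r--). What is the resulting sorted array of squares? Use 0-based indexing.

l=0 r=18: |-19|>|10| out[18]=361, l++
l=1 r=18: |-18|>|10| out[17]=324, l++
l=2 r=18: |-17|>|10| out[16]=289, l++
l=3 r=18: |-16|>|10| out[15]=256, l++
l=4 r=18: |-15|>|10| out[14]=225, l++
l=5 r=18: |-14|>|10| out[13]=196, l++
l=6 r=18: |-13|>|10| out[12]=169, l++
l=7 r=18: |-12|>|10| out[11]=144, l++
l=8 r=18: |-11|>|10| out[10]=121, l++
l=9 r=18: |-10|<=|10| out[9]=100, r--
l=9 r=17: |-10|>|8| out[8]=100, l++
l=10 r=17: |-9|>|8| out[7]=81, l++
l=11 r=17: |-8|<=|8| out[6]=64, r--
l=11 r=16: |-8|>|6| out[5]=64, l++
l=12 r=16: |-6|<=|6| out[4]=36, r--
l=12 r=15: |-6|>|-1| out[3]=36, l++
l=13 r=15: |-5|>|-1| out[2]=25, l++
l=14 r=15: |-4|>|-1| out[1]=16, l++
l=15 r=15: |-1|<=|-1| out[0]=1, r--

[1, 16, 25, 36, 36, 64, 64, 81, 100, 100, 121, 144, 169, 196, 225, 256, 289, 324, 361]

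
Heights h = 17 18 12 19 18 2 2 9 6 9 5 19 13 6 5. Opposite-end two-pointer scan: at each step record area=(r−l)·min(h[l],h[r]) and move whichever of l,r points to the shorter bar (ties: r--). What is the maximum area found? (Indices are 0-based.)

max area = 187

l=0 r=14: min(17,5)*14=70 best=70 *, r--
l=0 r=13: min(17,6)*13=78 best=78 *, r--
l=0 r=12: min(17,13)*12=156 best=156 *, r--
l=0 r=11: min(17,19)*11=187 best=187 *, l++
l=1 r=11: min(18,19)*10=180 best=187, l++
l=2 r=11: min(12,19)*9=108 best=187, l++
l=3 r=11: min(19,19)*8=152 best=187, r--
l=3 r=10: min(19,5)*7=35 best=187, r--
l=3 r=9: min(19,9)*6=54 best=187, r--
l=3 r=8: min(19,6)*5=30 best=187, r--
l=3 r=7: min(19,9)*4=36 best=187, r--
l=3 r=6: min(19,2)*3=6 best=187, r--
l=3 r=5: min(19,2)*2=4 best=187, r--
l=3 r=4: min(19,18)*1=18 best=187, r--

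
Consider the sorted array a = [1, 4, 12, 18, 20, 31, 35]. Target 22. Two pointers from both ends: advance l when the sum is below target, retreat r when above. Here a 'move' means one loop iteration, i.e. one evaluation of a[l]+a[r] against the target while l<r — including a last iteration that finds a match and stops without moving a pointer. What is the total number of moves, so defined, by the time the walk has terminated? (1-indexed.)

5 moves

[1,7] 1+35=36 >22 → r--
[1,6] 1+31=32 >22 → r--
[1,5] 1+20=21 <22 → l++
[2,5] 4+20=24 >22 → r--
[2,4] 4+18=22 → found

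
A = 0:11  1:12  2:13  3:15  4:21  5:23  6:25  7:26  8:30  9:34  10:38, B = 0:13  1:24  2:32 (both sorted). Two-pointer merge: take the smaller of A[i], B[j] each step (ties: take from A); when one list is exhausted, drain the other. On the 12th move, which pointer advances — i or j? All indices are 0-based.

i=0 j=0: A[i]=11<=B[j]=13 take 11, i++
i=1 j=0: A[i]=12<=B[j]=13 take 12, i++
i=2 j=0: A[i]=13<=B[j]=13 take 13, i++
i=3 j=0: A[i]=15>B[j]=13 take 13, j++
i=3 j=1: A[i]=15<=B[j]=24 take 15, i++
i=4 j=1: A[i]=21<=B[j]=24 take 21, i++
i=5 j=1: A[i]=23<=B[j]=24 take 23, i++
i=6 j=1: A[i]=25>B[j]=24 take 24, j++
i=6 j=2: A[i]=25<=B[j]=32 take 25, i++
i=7 j=2: A[i]=26<=B[j]=32 take 26, i++
i=8 j=2: A[i]=30<=B[j]=32 take 30, i++
i=9 j=2: A[i]=34>B[j]=32 take 32, j++

j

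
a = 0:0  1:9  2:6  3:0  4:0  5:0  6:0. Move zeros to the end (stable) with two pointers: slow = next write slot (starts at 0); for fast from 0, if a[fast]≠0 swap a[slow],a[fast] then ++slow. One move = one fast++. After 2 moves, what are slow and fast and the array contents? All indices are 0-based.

slow=1, fast=2, a=[9, 0, 6, 0, 0, 0, 0]

slow=0 fast=0: a[fast]=0, fast++
slow=0 fast=1: a[fast]=9≠0 swap→a[0]=9, slow++,fast++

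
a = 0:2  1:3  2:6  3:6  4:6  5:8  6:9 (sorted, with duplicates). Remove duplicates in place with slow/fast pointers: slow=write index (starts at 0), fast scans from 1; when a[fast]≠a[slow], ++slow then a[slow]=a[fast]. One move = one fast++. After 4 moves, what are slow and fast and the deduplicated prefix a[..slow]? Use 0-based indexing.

slow=0 fast=1: a[fast]=3≠a[slow]=2 write a[1]=3, slow++,fast++
slow=1 fast=2: a[fast]=6≠a[slow]=3 write a[2]=6, slow++,fast++
slow=2 fast=3: a[fast]=6=a[slow] dup, fast++
slow=2 fast=4: a[fast]=6=a[slow] dup, fast++

slow=2, fast=5, prefix=[2, 3, 6]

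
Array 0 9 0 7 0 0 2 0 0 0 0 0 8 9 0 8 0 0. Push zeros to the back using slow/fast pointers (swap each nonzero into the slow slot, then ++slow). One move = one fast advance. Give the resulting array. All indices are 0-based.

(s=0,f=0) a[fast]=0 → fast++
(s=0,f=1) a[fast]=9≠0 swap→a[0]=9 → slow++,fast++
(s=1,f=2) a[fast]=0 → fast++
(s=1,f=3) a[fast]=7≠0 swap→a[1]=7 → slow++,fast++
(s=2,f=4) a[fast]=0 → fast++
(s=2,f=5) a[fast]=0 → fast++
(s=2,f=6) a[fast]=2≠0 swap→a[2]=2 → slow++,fast++
(s=3,f=7) a[fast]=0 → fast++
(s=3,f=8) a[fast]=0 → fast++
(s=3,f=9) a[fast]=0 → fast++
(s=3,f=10) a[fast]=0 → fast++
(s=3,f=11) a[fast]=0 → fast++
(s=3,f=12) a[fast]=8≠0 swap→a[3]=8 → slow++,fast++
(s=4,f=13) a[fast]=9≠0 swap→a[4]=9 → slow++,fast++
(s=5,f=14) a[fast]=0 → fast++
(s=5,f=15) a[fast]=8≠0 swap→a[5]=8 → slow++,fast++
(s=6,f=16) a[fast]=0 → fast++
(s=6,f=17) a[fast]=0 → fast++

[9, 7, 2, 8, 9, 8, 0, 0, 0, 0, 0, 0, 0, 0, 0, 0, 0, 0]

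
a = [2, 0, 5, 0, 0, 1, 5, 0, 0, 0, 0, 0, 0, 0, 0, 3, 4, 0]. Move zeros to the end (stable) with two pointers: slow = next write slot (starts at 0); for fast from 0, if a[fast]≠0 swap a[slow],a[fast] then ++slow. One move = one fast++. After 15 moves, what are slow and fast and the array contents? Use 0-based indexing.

slow=4, fast=15, a=[2, 5, 1, 5, 0, 0, 0, 0, 0, 0, 0, 0, 0, 0, 0, 3, 4, 0]

slow=0 fast=0: a[fast]=2≠0 swap→a[0]=2, slow++,fast++
slow=1 fast=1: a[fast]=0, fast++
slow=1 fast=2: a[fast]=5≠0 swap→a[1]=5, slow++,fast++
slow=2 fast=3: a[fast]=0, fast++
slow=2 fast=4: a[fast]=0, fast++
slow=2 fast=5: a[fast]=1≠0 swap→a[2]=1, slow++,fast++
slow=3 fast=6: a[fast]=5≠0 swap→a[3]=5, slow++,fast++
slow=4 fast=7: a[fast]=0, fast++
slow=4 fast=8: a[fast]=0, fast++
slow=4 fast=9: a[fast]=0, fast++
slow=4 fast=10: a[fast]=0, fast++
slow=4 fast=11: a[fast]=0, fast++
slow=4 fast=12: a[fast]=0, fast++
slow=4 fast=13: a[fast]=0, fast++
slow=4 fast=14: a[fast]=0, fast++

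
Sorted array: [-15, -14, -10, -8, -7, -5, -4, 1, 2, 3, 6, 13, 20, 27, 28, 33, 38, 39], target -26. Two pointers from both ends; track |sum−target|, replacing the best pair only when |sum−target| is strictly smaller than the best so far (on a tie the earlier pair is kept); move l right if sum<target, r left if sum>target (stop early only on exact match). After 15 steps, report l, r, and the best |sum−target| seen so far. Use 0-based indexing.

l=0, r=2, best |Δ|=3

l=0 r=17: -15+39=24 d=50 *, r--
l=0 r=16: -15+38=23 d=49 *, r--
l=0 r=15: -15+33=18 d=44 *, r--
l=0 r=14: -15+28=13 d=39 *, r--
l=0 r=13: -15+27=12 d=38 *, r--
l=0 r=12: -15+20=5 d=31 *, r--
l=0 r=11: -15+13=-2 d=24 *, r--
l=0 r=10: -15+6=-9 d=17 *, r--
l=0 r=9: -15+3=-12 d=14 *, r--
l=0 r=8: -15+2=-13 d=13 *, r--
l=0 r=7: -15+1=-14 d=12 *, r--
l=0 r=6: -15+-4=-19 d=7 *, r--
l=0 r=5: -15+-5=-20 d=6 *, r--
l=0 r=4: -15+-7=-22 d=4 *, r--
l=0 r=3: -15+-8=-23 d=3 *, r--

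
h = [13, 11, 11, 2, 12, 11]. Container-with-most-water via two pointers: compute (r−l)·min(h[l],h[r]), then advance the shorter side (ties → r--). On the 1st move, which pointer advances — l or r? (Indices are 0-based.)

r

[0,5] min(13,11)*5=55 best=55 * → r--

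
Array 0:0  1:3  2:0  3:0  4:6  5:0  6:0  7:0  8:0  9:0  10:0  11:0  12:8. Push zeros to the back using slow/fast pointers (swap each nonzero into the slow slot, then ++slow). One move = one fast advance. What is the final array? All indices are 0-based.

[3, 6, 8, 0, 0, 0, 0, 0, 0, 0, 0, 0, 0]

(s=0,f=0) a[fast]=0 → fast++
(s=0,f=1) a[fast]=3≠0 swap→a[0]=3 → slow++,fast++
(s=1,f=2) a[fast]=0 → fast++
(s=1,f=3) a[fast]=0 → fast++
(s=1,f=4) a[fast]=6≠0 swap→a[1]=6 → slow++,fast++
(s=2,f=5) a[fast]=0 → fast++
(s=2,f=6) a[fast]=0 → fast++
(s=2,f=7) a[fast]=0 → fast++
(s=2,f=8) a[fast]=0 → fast++
(s=2,f=9) a[fast]=0 → fast++
(s=2,f=10) a[fast]=0 → fast++
(s=2,f=11) a[fast]=0 → fast++
(s=2,f=12) a[fast]=8≠0 swap→a[2]=8 → slow++,fast++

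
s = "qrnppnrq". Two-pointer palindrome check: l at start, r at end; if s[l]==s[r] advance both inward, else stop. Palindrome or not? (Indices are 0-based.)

palindrome

[0,7] 'q'=='q' → l++,r--
[1,6] 'r'=='r' → l++,r--
[2,5] 'n'=='n' → l++,r--
[3,4] 'p'=='p' → l++,r--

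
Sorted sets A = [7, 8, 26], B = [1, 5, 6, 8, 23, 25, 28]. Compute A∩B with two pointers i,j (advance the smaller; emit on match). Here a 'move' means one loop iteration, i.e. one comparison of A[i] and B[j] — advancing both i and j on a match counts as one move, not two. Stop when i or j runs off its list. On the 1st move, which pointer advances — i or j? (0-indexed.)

i=0 j=0: 7>1, j++

j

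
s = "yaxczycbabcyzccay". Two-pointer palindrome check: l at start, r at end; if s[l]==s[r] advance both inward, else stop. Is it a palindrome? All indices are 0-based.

l=0 r=16: 'y'=='y', l++,r--
l=1 r=15: 'a'=='a', l++,r--
l=2 r=14: 'x'!='c', stop

not a palindrome (mismatch at 2,14)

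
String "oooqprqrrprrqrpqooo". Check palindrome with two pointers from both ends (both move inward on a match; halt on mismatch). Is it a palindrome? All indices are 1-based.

palindrome

l=1 r=19: 'o'=='o', l++,r--
l=2 r=18: 'o'=='o', l++,r--
l=3 r=17: 'o'=='o', l++,r--
l=4 r=16: 'q'=='q', l++,r--
l=5 r=15: 'p'=='p', l++,r--
l=6 r=14: 'r'=='r', l++,r--
l=7 r=13: 'q'=='q', l++,r--
l=8 r=12: 'r'=='r', l++,r--
l=9 r=11: 'r'=='r', l++,r--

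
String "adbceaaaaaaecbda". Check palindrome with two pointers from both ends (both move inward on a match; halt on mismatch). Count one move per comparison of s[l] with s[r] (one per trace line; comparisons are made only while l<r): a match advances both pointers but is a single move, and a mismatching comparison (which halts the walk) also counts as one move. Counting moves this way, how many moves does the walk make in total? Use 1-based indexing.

l=1 r=16: 'a'=='a', l++,r--
l=2 r=15: 'd'=='d', l++,r--
l=3 r=14: 'b'=='b', l++,r--
l=4 r=13: 'c'=='c', l++,r--
l=5 r=12: 'e'=='e', l++,r--
l=6 r=11: 'a'=='a', l++,r--
l=7 r=10: 'a'=='a', l++,r--
l=8 r=9: 'a'=='a', l++,r--

8 moves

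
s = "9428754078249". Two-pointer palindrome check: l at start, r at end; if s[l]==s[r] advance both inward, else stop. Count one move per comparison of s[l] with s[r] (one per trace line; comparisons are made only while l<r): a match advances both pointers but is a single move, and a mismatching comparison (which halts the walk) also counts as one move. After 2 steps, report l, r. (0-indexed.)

l=2, r=10

[0,12] '9'=='9' → l++,r--
[1,11] '4'=='4' → l++,r--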